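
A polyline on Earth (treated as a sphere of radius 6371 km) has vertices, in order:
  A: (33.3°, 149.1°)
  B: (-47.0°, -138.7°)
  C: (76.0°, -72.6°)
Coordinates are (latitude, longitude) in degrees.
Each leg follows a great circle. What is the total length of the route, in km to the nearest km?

25924 km

Leg A→B: central angle 1.8001 rad, distance 11468.3 km.
Leg B→C: central angle 2.2689 rad, distance 14455.3 km.
Total: 11468.3 + 14455.3 ≈ 25924 km.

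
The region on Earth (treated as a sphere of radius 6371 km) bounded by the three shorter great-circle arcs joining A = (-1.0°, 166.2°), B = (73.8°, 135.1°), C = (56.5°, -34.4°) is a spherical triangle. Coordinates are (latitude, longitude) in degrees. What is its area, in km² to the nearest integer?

Side lengths (central angles): a = 0.8640, b = 2.1307, c = 1.3468 rad; semiperimeter s = 2.1708.
By l'Huilier's theorem, tan(E/4) = √[tan(s/2) tan((s−a)/2) tan((s−b)/2) tan((s−c)/2)], giving spherical excess E = 0.4491 rad.
Area = E·R² = 0.4491 × (6371)² ≈ 18227670 km².

18227670 km²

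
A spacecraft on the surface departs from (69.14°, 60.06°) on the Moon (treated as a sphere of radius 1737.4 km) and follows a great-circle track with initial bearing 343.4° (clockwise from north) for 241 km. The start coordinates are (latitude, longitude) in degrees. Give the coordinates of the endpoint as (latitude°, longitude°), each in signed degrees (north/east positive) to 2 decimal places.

76.57°, 50.27°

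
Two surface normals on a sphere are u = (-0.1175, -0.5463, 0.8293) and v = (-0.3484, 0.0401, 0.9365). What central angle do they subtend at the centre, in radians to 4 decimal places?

0.6507 rad

u·v = 0.7957; |u| = 1.0000, |v| = 1.0000.
cos θ = (u·v)/(|u||v|) = 0.7957, so θ = 0.6507 rad.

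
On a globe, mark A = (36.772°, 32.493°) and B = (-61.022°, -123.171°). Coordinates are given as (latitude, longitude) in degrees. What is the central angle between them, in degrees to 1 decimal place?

Let φ₁ = 0.6418 rad, φ₂ = -1.0650 rad, and Δλ = -2.7168 rad.
cos c = sin φ₁ sin φ₂ + cos φ₁ cos φ₂ cos Δλ = (0.5986)(-0.8748) + (0.8010)(0.4845)(-0.9111) = -0.87728,
so c = arccos(-0.87728) = 2.64096 rad.
So the angular separation is 151.3°.

151.3°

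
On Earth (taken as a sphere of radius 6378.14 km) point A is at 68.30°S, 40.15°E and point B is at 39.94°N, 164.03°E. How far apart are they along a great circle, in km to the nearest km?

With latitudes φ₁ = -68.300°, φ₂ = 39.940° and longitude difference Δλ = 123.880°:
Haversine: a = sin²(Δφ/2) + cos φ₁ cos φ₂ sin²(Δλ/2) = 0.6565 + (0.3697)(0.7667)(0.7787) = 0.87726.
Central angle c = 2·arcsin(√a) = 2.42572 rad.
Distance = R·c = 6378.14 × 2.4257 ≈ 15472 km.

15472 km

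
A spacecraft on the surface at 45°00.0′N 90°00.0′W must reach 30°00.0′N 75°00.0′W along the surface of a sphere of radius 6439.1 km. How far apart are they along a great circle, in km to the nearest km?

Let φ₁ = 0.7854 rad, φ₂ = 0.5236 rad, and Δλ = 0.2618 rad.
cos c = sin φ₁ sin φ₂ + cos φ₁ cos φ₂ cos Δλ = (0.7071)(0.5000) + (0.7071)(0.8660)(0.9659) = 0.94506,
so c = arccos(0.94506) = 0.33302 rad.
Distance = R·c = 6439.1 × 0.3330 ≈ 2144 km.

2144 km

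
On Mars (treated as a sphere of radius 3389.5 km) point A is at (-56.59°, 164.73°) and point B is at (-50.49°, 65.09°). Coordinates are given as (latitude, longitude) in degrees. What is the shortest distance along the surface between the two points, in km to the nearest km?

3205 km

In radians: φ₁ = -0.9877, φ₂ = -0.8812, Δλ = -99.640° = -1.7390 rad.
Haversine: a = sin²(Δφ/2) + cos φ₁ cos φ₂ sin²(Δλ/2) = 0.0028 + (0.5506)(0.6362)(0.5837) = 0.20732.
Central angle c = 2·arcsin(√a) = 0.94547 rad.
Distance = R·c = 3389.5 × 0.9455 ≈ 3205 km.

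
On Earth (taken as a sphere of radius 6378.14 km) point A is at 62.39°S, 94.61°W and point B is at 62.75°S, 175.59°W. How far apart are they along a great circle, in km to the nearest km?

3875 km

In radians: φ₁ = -1.0889, φ₂ = -1.0952, Δλ = -80.980° = -1.4134 rad.
cos c = sin φ₁ sin φ₂ + cos φ₁ cos φ₂ cos Δλ = (-0.8861)(-0.8890) + (0.4635)(0.4579)(0.1568) = 0.82105,
so c = arccos(0.82105) = 0.60755 rad.
Distance = R·c = 6378.14 × 0.6076 ≈ 3875 km.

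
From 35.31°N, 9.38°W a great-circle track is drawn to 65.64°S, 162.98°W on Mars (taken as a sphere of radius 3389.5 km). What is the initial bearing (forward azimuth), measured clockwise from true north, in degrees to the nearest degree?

199°

With φ₁ = 0.6163, φ₂ = -1.1456, Δλ = -2.6808 rad, the forward-azimuth formula gives
θ = atan2( sin Δλ cos φ₂ , cos φ₁ sin φ₂ − sin φ₁ cos φ₂ cos Δλ ) = atan2(-0.1834, -0.5298) = -160.91°.
Adding 360° brings this into [0°, 360°): 199°.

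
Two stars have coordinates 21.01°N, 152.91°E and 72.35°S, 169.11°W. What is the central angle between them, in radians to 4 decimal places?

Let φ₁ = 0.3667 rad, φ₂ = -1.2627 rad, and Δλ = 0.6629 rad.
Haversine: a = sin²(Δφ/2) + cos φ₁ cos φ₂ sin²(Δλ/2) = 0.5293 + (0.9335)(0.3032)(0.1059) = 0.55928.
Central angle c = 2·arcsin(√a) = 1.68963 rad.
So the angular separation is 1.6896 rad.

1.6896 rad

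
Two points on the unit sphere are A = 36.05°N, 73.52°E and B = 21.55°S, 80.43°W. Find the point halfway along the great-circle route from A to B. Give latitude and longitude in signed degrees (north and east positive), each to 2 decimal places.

28.38°, -20.28°

Central angle δ = 2.6720 rad. Interpolating on the sphere with fraction f = 0.5:
P = [sin((1−f)δ)·A + sin(fδ)·B] / sin δ = 2.1492·A + 2.1492·B in Cartesian coordinates,
giving P = (0.8253, -0.3049, 0.4754), i.e. latitude 28.38°, longitude -20.28°.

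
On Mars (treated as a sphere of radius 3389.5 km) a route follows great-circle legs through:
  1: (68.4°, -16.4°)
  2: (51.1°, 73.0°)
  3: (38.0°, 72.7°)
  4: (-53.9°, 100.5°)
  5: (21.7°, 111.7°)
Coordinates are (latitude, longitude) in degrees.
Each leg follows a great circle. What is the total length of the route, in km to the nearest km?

13473 km

Leg 1→2: central angle 0.7583 rad, distance 2570.2 km.
Leg 2→3: central angle 0.2287 rad, distance 775.1 km.
Leg 3→4: central angle 1.6576 rad, distance 5618.6 km.
Leg 4→5: central angle 1.3302 rad, distance 4508.8 km.
Total: 2570.2 + 775.1 + 5618.6 + 4508.8 ≈ 13473 km.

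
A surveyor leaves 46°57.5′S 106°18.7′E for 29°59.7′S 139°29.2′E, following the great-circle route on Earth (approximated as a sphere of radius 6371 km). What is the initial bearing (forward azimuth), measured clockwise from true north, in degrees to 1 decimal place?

With φ₁ = -0.8196, φ₂ = -0.5235, Δλ = 0.5790 rad, the forward-azimuth formula gives
θ = atan2( sin Δλ cos φ₂ , cos φ₁ sin φ₂ − sin φ₁ cos φ₂ cos Δλ ) = atan2(0.4739, 0.1886) = 68.30°.
So the initial bearing is 68.3°.

68.3°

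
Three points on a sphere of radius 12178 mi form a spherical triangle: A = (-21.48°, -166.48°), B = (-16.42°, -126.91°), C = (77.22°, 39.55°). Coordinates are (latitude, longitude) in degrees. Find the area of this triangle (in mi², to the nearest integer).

174165290 mi²

Side lengths (central angles): a = 2.0737, b = 2.1437, c = 0.6574 rad; semiperimeter s = 2.4374.
By l'Huilier's theorem, tan(E/4) = √[tan(s/2) tan((s−a)/2) tan((s−b)/2) tan((s−c)/2)], giving spherical excess E = 1.1744 rad.
Area = E·R² = 1.1744 × (12178)² ≈ 174165290 mi².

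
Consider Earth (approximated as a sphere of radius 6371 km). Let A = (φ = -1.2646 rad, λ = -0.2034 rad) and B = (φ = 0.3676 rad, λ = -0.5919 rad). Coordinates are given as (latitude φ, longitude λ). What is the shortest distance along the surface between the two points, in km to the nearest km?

10533 km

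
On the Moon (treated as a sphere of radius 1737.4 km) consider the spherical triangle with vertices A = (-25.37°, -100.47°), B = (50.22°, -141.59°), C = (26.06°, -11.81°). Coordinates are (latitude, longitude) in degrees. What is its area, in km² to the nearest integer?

4975241 km²

Side lengths (central angles): a = 1.6010, b = 1.7409, c = 1.4643 rad; semiperimeter s = 2.4031.
By l'Huilier's theorem, tan(E/4) = √[tan(s/2) tan((s−a)/2) tan((s−b)/2) tan((s−c)/2)], giving spherical excess E = 1.6482 rad.
Area = E·R² = 1.6482 × (1737.4)² ≈ 4975241 km².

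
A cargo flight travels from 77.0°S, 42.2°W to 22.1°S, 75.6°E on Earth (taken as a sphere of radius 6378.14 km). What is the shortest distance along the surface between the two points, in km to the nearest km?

8279 km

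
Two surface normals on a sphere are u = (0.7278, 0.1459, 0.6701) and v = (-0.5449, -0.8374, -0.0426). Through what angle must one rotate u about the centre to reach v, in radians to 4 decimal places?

2.1499 rad

u·v = -0.5473; |u| = 1.0000, |v| = 1.0000.
cos θ = (u·v)/(|u||v|) = -0.5473, so θ = 2.1499 rad.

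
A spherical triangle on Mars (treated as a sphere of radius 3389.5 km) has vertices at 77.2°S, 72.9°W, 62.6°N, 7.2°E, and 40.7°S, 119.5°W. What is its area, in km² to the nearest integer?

Side lengths (central angles): a = 2.4775, b = 0.7208, c = 2.5834 rad; semiperimeter s = 2.8908.
By l'Huilier's theorem, tan(E/4) = √[tan(s/2) tan((s−a)/2) tan((s−b)/2) tan((s−c)/2)], giving spherical excess E = 2.4393 rad.
Area = E·R² = 2.4393 × (3389.5)² ≈ 28024433 km².

28024433 km²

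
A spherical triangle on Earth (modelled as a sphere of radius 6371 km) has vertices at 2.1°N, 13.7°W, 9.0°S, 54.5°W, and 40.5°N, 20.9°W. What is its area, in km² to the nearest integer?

11095170 km²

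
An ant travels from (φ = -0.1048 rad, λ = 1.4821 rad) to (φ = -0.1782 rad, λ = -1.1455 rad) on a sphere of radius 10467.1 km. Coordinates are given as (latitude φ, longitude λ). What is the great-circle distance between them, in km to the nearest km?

26761 km

With latitudes φ₁ = -6.005°, φ₂ = -10.210° and longitude difference Δλ = -150.550°:
Haversine: a = sin²(Δφ/2) + cos φ₁ cos φ₂ sin²(Δλ/2) = 0.0013 + (0.9945)(0.9842)(0.9354) = 0.91688.
Central angle c = 2·arcsin(√a) = 2.55667 rad.
Distance = R·c = 10467.1 × 2.5567 ≈ 26761 km.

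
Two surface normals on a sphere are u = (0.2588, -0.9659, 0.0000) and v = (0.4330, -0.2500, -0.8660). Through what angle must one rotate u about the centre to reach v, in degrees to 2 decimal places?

69.30°

u·v = 0.3535; |u| = 1.0000, |v| = 1.0000.
cos θ = (u·v)/(|u||v|) = 0.3536, so θ = 69.30°.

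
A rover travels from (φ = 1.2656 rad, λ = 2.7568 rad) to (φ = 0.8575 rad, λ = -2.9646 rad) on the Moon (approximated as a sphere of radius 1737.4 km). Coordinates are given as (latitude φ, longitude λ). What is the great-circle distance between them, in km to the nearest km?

831 km

With latitudes φ₁ = 72.514°, φ₂ = 49.131° and longitude difference Δλ = 32.188°:
cos c = sin φ₁ sin φ₂ + cos φ₁ cos φ₂ cos Δλ = (0.9538)(0.7562) + (0.3005)(0.6543)(0.8463) = 0.88766,
so c = arccos(0.88766) = 0.47856 rad.
Distance = R·c = 1737.4 × 0.4786 ≈ 831 km.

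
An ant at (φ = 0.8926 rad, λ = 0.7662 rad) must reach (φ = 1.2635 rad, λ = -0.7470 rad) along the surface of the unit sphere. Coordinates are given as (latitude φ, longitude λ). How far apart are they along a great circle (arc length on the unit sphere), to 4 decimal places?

0.7180

Let φ₁ = 0.8926 rad, φ₂ = 1.2635 rad, and Δλ = -1.5132 rad.
Haversine: a = sin²(Δφ/2) + cos φ₁ cos φ₂ sin²(Δλ/2) = 0.0340 + (0.6274)(0.3025)(0.4712) = 0.12342.
Central angle c = 2·arcsin(√a) = 0.71796 rad.
On the unit sphere the arc length equals the central angle: 0.7180.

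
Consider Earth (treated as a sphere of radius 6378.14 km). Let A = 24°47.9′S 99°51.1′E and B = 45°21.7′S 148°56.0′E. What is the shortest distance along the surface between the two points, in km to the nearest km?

4927 km

Let φ₁ = -0.4328 rad, φ₂ = -0.7917 rad, and Δλ = 0.8566 rad.
cos c = sin φ₁ sin φ₂ + cos φ₁ cos φ₂ cos Δλ = (-0.4194)(-0.7116) + (0.9078)(0.7026)(0.6550) = 0.71622,
so c = arccos(0.71622) = 0.77243 rad.
Distance = R·c = 6378.14 × 0.7724 ≈ 4927 km.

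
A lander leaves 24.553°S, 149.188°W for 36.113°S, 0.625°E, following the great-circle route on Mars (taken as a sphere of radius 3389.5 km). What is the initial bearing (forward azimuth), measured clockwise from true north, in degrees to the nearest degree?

154°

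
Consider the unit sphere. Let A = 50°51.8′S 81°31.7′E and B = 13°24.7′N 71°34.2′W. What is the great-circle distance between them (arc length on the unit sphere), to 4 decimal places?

In radians: φ₁ = -0.8877, φ₂ = 0.2341, Δλ = -153.098° = -2.6721 rad.
cos c = sin φ₁ sin φ₂ + cos φ₁ cos φ₂ cos Δλ = (-0.7756)(0.2319) + (0.6312)(0.9727)(-0.8918) = -0.72743,
so c = arccos(-0.72743) = 2.38536 rad.
On the unit sphere the arc length equals the central angle: 2.3854.

2.3854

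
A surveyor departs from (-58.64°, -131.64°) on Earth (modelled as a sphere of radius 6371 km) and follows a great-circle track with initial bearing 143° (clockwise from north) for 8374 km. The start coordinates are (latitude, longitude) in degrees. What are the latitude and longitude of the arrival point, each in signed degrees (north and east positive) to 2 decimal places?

Angular distance δ = d/R = 8374/6371 = 1.31439 rad; initial bearing θ = 2.4958 rad.
sin φ₂ = sin φ₁ cos δ + cos φ₁ sin δ cos θ = (-0.8539)(0.2536) + (0.5204)(0.9673)(-0.7986) = -0.6186, so φ₂ = -38.21°.
Δλ = atan2(sin θ sin δ cos φ₁, cos δ − sin φ₁ sin φ₂) = atan2(0.3030, -0.2746) = 132.191°.
λ₂ = -131.640° + 132.191° = 0.55°.

-38.21°, 0.55°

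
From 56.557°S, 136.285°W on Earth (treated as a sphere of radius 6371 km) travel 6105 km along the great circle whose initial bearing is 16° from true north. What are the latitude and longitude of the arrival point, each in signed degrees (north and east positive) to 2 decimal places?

-2.65°, -123.24°

Angular distance δ = d/R = 6105/6371 = 0.95825 rad; initial bearing θ = 0.2793 rad.
sin φ₂ = sin φ₁ cos δ + cos φ₁ sin δ cos θ = (-0.8344)(0.5750) + (0.5511)(0.8182)(0.9613) = -0.0463, so φ₂ = -2.65°.
Δλ = atan2(sin θ sin δ cos φ₁, cos δ − sin φ₁ sin φ₂) = atan2(0.1243, 0.5363) = 13.048°.
λ₂ = -136.285° + 13.048° = -123.24°.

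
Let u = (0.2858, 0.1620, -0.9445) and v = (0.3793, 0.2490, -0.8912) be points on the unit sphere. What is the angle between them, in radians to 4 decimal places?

0.1385 rad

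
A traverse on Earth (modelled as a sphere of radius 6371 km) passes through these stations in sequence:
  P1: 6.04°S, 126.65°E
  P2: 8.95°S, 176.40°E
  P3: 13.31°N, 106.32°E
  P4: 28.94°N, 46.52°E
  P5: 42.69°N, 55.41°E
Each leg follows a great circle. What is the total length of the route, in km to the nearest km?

Leg P1→P2: central angle 0.8618 rad, distance 5490.4 km.
Leg P2→P3: central angle 1.2748 rad, distance 8121.7 km.
Leg P3→P4: central angle 1.0006 rad, distance 6374.9 km.
Leg P4→P5: central angle 0.2706 rad, distance 1723.9 km.
Total: 5490.4 + 8121.7 + 6374.9 + 1723.9 ≈ 21711 km.

21711 km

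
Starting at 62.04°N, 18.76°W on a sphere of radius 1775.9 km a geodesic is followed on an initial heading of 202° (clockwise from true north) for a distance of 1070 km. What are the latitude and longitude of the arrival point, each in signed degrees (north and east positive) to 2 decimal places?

28.78°, -32.78°

Angular distance δ = d/R = 1070/1775.9 = 0.60251 rad; initial bearing θ = 3.5256 rad.
sin φ₂ = sin φ₁ cos δ + cos φ₁ sin δ cos θ = (0.8833)(0.8239) + (0.4689)(0.5667)(-0.9272) = 0.4814, so φ₂ = 28.78°.
Δλ = atan2(sin θ sin δ cos φ₁, cos δ − sin φ₁ sin φ₂) = atan2(-0.0995, 0.3987) = -14.017°.
λ₂ = -18.760° − 14.017° = -32.78°.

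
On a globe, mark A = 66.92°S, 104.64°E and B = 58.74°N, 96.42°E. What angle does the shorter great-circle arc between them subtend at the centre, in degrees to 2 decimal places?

125.81°

Let φ₁ = -1.1680 rad, φ₂ = 1.0252 rad, and Δλ = -0.1435 rad.
Haversine: a = sin²(Δφ/2) + cos φ₁ cos φ₂ sin²(Δλ/2) = 0.7915 + (0.3920)(0.5189)(0.0051) = 0.79253.
Central angle c = 2·arcsin(√a) = 2.19576 rad.
So the angular separation is 125.81°.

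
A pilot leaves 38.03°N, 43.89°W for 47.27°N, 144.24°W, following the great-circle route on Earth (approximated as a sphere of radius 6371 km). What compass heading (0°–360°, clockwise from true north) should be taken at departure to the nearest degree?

With φ₁ = 0.6637, φ₂ = 0.8250, Δλ = -1.7514 rad, the forward-azimuth formula gives
θ = atan2( sin Δλ cos φ₂ , cos φ₁ sin φ₂ − sin φ₁ cos φ₂ cos Δλ ) = atan2(-0.6675, 0.6537) = -45.60°.
Adding 360° brings this into [0°, 360°): 314°.

314°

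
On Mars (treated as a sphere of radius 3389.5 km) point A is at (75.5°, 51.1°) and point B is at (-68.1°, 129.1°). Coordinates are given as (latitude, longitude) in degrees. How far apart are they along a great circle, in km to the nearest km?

8963 km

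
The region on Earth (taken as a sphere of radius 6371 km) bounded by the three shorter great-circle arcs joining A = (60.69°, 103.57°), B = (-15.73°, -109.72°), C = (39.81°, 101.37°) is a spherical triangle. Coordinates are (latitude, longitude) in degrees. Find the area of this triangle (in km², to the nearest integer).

26939102 km²

Side lengths (central angles): a = 2.5095, b = 0.3652, c = 2.2527 rad; semiperimeter s = 2.5637.
By l'Huilier's theorem, tan(E/4) = √[tan(s/2) tan((s−a)/2) tan((s−b)/2) tan((s−c)/2)], giving spherical excess E = 0.6637 rad.
Area = E·R² = 0.6637 × (6371)² ≈ 26939102 km².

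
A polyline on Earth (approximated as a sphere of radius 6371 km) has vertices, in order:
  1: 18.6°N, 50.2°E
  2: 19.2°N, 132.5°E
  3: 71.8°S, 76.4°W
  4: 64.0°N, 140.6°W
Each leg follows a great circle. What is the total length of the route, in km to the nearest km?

Leg 1→2: central angle 1.3440 rad, distance 8562.9 km.
Leg 2→3: central angle 2.1781 rad, distance 13876.6 km.
Leg 3→4: central angle 2.4885 rad, distance 15854.5 km.
Total: 8562.9 + 13876.6 + 15854.5 ≈ 38294 km.

38294 km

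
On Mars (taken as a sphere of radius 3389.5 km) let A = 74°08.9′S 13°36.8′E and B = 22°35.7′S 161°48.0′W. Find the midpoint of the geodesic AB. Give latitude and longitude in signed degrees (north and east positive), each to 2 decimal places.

The central angle between A and B is δ = 1.4523 rad.
With f = 0.5, the slerp weights are sin((1−f)δ)/sin δ = 0.6687 and sin(fδ)/sin δ = 0.6687.
Weighted sum of the unit vectors: (0.6687)·(0.2655,0.0643,-0.9620) + (0.6687)·(-0.8771,-0.2884,-0.3842) = (-0.4090, -0.1498, -0.9002).
Converting back: φ = atan2(z, √(x²+y²)) = -64.18°, λ = atan2(y, x) = -159.88°.

-64.18°, -159.88°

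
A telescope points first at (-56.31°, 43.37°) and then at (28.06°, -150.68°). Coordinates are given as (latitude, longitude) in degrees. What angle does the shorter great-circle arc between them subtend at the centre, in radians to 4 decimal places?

2.6184 rad

Let φ₁ = -0.9828 rad, φ₂ = 0.4897 rad, and Δλ = 2.8964 rad.
Haversine: a = sin²(Δφ/2) + cos φ₁ cos φ₂ sin²(Δλ/2) = 0.4509 + (0.5547)(0.8825)(0.9850) = 0.93312.
Central angle c = 2·arcsin(√a) = 2.61844 rad.
So the angular separation is 2.6184 rad.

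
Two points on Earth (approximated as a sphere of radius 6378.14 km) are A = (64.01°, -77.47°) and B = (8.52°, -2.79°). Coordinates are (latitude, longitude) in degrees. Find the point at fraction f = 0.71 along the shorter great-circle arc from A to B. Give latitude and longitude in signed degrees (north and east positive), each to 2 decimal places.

28.03°, -13.43°

Central angle δ = 1.3205 rad. Interpolating on the sphere with fraction f = 0.71:
P = [sin((1−f)δ)·A + sin(fδ)·B] / sin δ = 0.3857·A + 0.8320·B in Cartesian coordinates,
giving P = (0.8586, -0.2050, 0.4699), i.e. latitude 28.03°, longitude -13.43°.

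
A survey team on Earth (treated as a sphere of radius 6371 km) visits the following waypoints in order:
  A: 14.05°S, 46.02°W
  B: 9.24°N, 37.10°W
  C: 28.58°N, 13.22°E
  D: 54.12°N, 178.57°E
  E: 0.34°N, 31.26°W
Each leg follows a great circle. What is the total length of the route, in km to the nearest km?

32516 km

Leg A→B: central angle 0.4348 rad, distance 2770.4 km.
Leg B→C: central angle 0.8889 rad, distance 5663.4 km.
Leg C→D: central angle 1.6814 rad, distance 10711.9 km.
Leg D→E: central angle 2.0986 rad, distance 13370.0 km.
Total: 2770.4 + 5663.4 + 10711.9 + 13370.0 ≈ 32516 km.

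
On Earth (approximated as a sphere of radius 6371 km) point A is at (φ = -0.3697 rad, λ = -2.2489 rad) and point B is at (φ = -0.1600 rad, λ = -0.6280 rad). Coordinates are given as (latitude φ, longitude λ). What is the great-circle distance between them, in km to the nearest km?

Let φ₁ = -0.3697 rad, φ₂ = -0.1600 rad, and Δλ = 1.6209 rad.
cos c = sin φ₁ sin φ₂ + cos φ₁ cos φ₂ cos Δλ = (-0.3613)(-0.1593) + (0.9324)(0.9872)(-0.0501) = 0.01146,
so c = arccos(0.01146) = 1.55933 rad.
Distance = R·c = 6371 × 1.5593 ≈ 9934 km.

9934 km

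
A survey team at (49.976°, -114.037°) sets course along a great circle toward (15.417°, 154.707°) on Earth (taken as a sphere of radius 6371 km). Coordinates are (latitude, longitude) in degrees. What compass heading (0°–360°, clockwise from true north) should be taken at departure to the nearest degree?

281°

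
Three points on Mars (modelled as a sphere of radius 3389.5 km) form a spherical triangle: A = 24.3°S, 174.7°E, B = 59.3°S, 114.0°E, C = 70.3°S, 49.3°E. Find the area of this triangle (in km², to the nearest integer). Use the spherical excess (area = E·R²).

Side lengths (central angles): a = 0.4884, b = 1.3598, c = 0.9502 rad; semiperimeter s = 1.3992.
By l'Huilier's theorem, tan(E/4) = √[tan(s/2) tan((s−a)/2) tan((s−b)/2) tan((s−c)/2)], giving spherical excess E = 0.1721 rad.
Area = E·R² = 0.1721 × (3389.5)² ≈ 1977659 km².

1977659 km²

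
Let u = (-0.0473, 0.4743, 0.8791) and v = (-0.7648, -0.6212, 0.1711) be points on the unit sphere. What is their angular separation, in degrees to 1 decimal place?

96.2°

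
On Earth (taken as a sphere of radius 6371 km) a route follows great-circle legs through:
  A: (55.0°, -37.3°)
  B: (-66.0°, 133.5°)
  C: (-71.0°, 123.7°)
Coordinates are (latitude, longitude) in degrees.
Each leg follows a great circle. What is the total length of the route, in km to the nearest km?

Leg A→B: central angle 2.9345 rad, distance 18695.5 km.
Leg B→C: central angle 0.1072 rad, distance 682.8 km.
Total: 18695.5 + 682.8 ≈ 19378 km.

19378 km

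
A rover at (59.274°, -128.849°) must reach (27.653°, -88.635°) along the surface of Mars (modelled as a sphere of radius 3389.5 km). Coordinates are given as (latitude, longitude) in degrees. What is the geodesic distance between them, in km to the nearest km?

2477 km

With latitudes φ₁ = 59.274°, φ₂ = 27.653° and longitude difference Δλ = 40.214°:
Haversine: a = sin²(Δφ/2) + cos φ₁ cos φ₂ sin²(Δλ/2) = 0.0742 + (0.5109)(0.8858)(0.1182) = 0.12772.
Central angle c = 2·arcsin(√a) = 0.73091 rad.
Distance = R·c = 3389.5 × 0.7309 ≈ 2477 km.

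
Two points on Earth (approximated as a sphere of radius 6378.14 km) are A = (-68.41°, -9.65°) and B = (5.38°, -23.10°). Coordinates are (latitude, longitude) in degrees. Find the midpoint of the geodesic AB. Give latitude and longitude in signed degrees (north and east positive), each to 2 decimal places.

Central angle δ = 1.2983 rad. Interpolating on the sphere with fraction f = 0.5:
P = [sin((1−f)δ)·A + sin(fδ)·B] / sin δ = 0.6277·A + 0.6277·B in Cartesian coordinates,
giving P = (0.8025, -0.2839, -0.5248), i.e. latitude -31.65°, longitude -19.48°.

-31.65°, -19.48°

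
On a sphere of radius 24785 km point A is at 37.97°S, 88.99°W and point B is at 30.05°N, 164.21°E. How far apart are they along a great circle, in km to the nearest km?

In radians: φ₁ = -0.6627, φ₂ = 0.5245, Δλ = -106.800° = -1.8640 rad.
cos c = sin φ₁ sin φ₂ + cos φ₁ cos φ₂ cos Δλ = (-0.6152)(0.5008) + (0.7883)(0.8656)(-0.2890) = -0.50532,
so c = arccos(-0.50532) = 2.10055 rad.
Distance = R·c = 24785 × 2.1005 ≈ 52062 km.

52062 km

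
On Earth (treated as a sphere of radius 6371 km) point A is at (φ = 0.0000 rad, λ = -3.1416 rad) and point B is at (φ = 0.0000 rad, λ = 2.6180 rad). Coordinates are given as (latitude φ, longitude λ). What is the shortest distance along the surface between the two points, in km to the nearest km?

3336 km

With latitudes φ₁ = 0.000°, φ₂ = 0.000° and longitude difference Δλ = -29.999°:
cos c = sin φ₁ sin φ₂ + cos φ₁ cos φ₂ cos Δλ = (0.0000)(0.0000) + (1.0000)(1.0000)(0.8660) = 0.86603,
so c = arccos(0.86603) = 0.52359 rad.
Distance = R·c = 6371 × 0.5236 ≈ 3336 km.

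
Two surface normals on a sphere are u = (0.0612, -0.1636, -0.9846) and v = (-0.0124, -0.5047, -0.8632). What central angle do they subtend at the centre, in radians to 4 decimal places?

u·v = 0.9317; |u| = 1.0000, |v| = 1.0000.
cos θ = (u·v)/(|u||v|) = 0.9317, so θ = 0.3716 rad.

0.3716 rad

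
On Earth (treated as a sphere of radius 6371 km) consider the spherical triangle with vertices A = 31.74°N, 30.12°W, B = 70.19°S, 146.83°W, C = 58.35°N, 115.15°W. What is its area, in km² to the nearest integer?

Side lengths (central angles): a = 2.2778, b = 1.0627, c = 2.2453 rad; semiperimeter s = 2.7929.
By l'Huilier's theorem, tan(E/4) = √[tan(s/2) tan((s−a)/2) tan((s−b)/2) tan((s−c)/2)], giving spherical excess E = 2.4485 rad.
Area = E·R² = 2.4485 × (6371)² ≈ 99384132 km².

99384132 km²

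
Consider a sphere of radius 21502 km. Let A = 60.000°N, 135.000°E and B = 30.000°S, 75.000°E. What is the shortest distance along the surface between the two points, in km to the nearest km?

38468 km

In radians: φ₁ = 1.0472, φ₂ = -0.5236, Δλ = -60.000° = -1.0472 rad.
Haversine: a = sin²(Δφ/2) + cos φ₁ cos φ₂ sin²(Δλ/2) = 0.5000 + (0.5000)(0.8660)(0.2500) = 0.60825.
Central angle c = 2·arcsin(√a) = 1.78903 rad.
Distance = R·c = 21502 × 1.7890 ≈ 38468 km.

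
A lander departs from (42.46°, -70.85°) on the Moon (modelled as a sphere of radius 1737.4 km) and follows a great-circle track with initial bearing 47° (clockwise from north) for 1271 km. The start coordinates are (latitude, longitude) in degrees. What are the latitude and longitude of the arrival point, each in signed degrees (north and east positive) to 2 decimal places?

56.98°, -7.15°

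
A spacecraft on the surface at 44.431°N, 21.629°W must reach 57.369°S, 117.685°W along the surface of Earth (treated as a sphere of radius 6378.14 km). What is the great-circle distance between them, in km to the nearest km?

14367 km

With latitudes φ₁ = 44.431°, φ₂ = -57.369° and longitude difference Δλ = -96.056°:
cos c = sin φ₁ sin φ₂ + cos φ₁ cos φ₂ cos Δλ = (0.7000)(-0.8422) + (0.7141)(0.5392)(-0.1055) = -0.63018,
so c = arccos(-0.63018) = 2.25258 rad.
Distance = R·c = 6378.14 × 2.2526 ≈ 14367 km.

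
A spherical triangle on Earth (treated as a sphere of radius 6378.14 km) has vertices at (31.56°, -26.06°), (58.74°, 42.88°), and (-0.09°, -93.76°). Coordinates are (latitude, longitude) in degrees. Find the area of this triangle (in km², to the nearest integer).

Side lengths (central angles): a = 1.9591, b = 1.2424, c = 0.9194 rad; semiperimeter s = 2.0605.
By l'Huilier's theorem, tan(E/4) = √[tan(s/2) tan((s−a)/2) tan((s−b)/2) tan((s−c)/2)], giving spherical excess E = 0.6085 rad.
Area = E·R² = 0.6085 × (6378.14)² ≈ 24755717 km².

24755717 km²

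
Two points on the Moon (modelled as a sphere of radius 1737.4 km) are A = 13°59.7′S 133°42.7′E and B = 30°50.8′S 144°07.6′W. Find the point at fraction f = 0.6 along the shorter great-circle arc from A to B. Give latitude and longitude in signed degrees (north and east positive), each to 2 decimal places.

The central angle between A and B is δ = 1.3309 rad.
With f = 0.6, the slerp weights are sin((1−f)δ)/sin δ = 0.5225 and sin(fδ)/sin δ = 0.7375.
Weighted sum of the unit vectors: (0.5225)·(-0.6705,0.7014,-0.2418) + (0.7375)·(-0.6957,-0.5031,-0.5127) = (-0.8634, -0.0045, -0.5045).
Converting back: φ = atan2(z, √(x²+y²)) = -30.30°, λ = atan2(y, x) = -179.70°.

-30.30°, -179.70°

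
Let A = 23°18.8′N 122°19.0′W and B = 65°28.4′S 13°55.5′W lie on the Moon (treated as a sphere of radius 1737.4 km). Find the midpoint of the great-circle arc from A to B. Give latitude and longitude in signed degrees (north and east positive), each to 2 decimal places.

-30.28°, -95.74°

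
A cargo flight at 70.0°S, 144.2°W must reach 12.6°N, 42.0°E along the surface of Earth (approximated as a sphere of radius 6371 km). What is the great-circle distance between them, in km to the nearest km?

In radians: φ₁ = -1.2217, φ₂ = 0.2199, Δλ = -173.800° = -3.0334 rad.
Haversine: a = sin²(Δφ/2) + cos φ₁ cos φ₂ sin²(Δλ/2) = 0.4356 + (0.3420)(0.9759)(0.9971) = 0.76841.
Central angle c = 2·arcsin(√a) = 2.13746 rad.
Distance = R·c = 6371 × 2.1375 ≈ 13618 km.

13618 km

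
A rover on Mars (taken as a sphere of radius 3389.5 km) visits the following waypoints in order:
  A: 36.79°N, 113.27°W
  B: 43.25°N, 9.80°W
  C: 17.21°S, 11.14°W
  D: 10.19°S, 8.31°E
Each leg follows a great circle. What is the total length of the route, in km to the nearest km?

9151 km

Leg A→B: central angle 1.2928 rad, distance 4381.8 km.
Leg B→C: central angle 1.0554 rad, distance 3577.4 km.
Leg C→D: central angle 0.3515 rad, distance 1191.5 km.
Total: 4381.8 + 3577.4 + 1191.5 ≈ 9151 km.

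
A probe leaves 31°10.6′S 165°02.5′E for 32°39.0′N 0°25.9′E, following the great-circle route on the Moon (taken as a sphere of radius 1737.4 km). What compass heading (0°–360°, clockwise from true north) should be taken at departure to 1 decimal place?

Δλ = -164.610° = -2.8730 rad.
y = sin Δλ · cos φ₂ = (-0.2654)(0.8420) = -0.2235
x = cos φ₁ sin φ₂ − sin φ₁ cos φ₂ cos Δλ = (0.8556)(0.5395) − (-0.5177)(0.8420)(-0.9641) = 0.0413
θ = atan2(y, x) = -79.52°; adding 360° gives 280.5°.

280.5°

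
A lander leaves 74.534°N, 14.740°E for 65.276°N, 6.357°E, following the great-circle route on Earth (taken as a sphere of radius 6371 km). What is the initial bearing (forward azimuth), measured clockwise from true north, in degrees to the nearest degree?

201°

With φ₁ = 1.3009, φ₂ = 1.1393, Δλ = -0.1463 rad, the forward-azimuth formula gives
θ = atan2( sin Δλ cos φ₂ , cos φ₁ sin φ₂ − sin φ₁ cos φ₂ cos Δλ ) = atan2(-0.0610, -0.1566) = -158.72°.
Adding 360° brings this into [0°, 360°): 201°.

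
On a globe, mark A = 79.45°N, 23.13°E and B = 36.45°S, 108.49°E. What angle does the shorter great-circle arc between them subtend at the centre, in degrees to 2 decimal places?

124.90°

In radians: φ₁ = 1.3867, φ₂ = -0.6362, Δλ = 85.360° = 1.4898 rad.
Haversine: a = sin²(Δφ/2) + cos φ₁ cos φ₂ sin²(Δλ/2) = 0.7184 + (0.1831)(0.8044)(0.4596) = 0.78608.
Central angle c = 2·arcsin(√a) = 2.17994 rad.
So the angular separation is 124.90°.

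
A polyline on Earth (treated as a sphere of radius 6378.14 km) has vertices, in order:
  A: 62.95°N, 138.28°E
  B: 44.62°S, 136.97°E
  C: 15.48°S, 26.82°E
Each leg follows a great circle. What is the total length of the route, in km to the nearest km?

22306 km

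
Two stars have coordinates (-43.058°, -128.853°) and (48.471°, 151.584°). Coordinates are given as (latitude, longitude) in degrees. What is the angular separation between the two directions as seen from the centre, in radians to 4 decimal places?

2.0079 rad

With latitudes φ₁ = -43.058°, φ₂ = 48.471° and longitude difference Δλ = -79.563°:
Haversine: a = sin²(Δφ/2) + cos φ₁ cos φ₂ sin²(Δλ/2) = 0.5133 + (0.7307)(0.6630)(0.4094) = 0.71168.
Central angle c = 2·arcsin(√a) = 2.00794 rad.
So the angular separation is 2.0079 rad.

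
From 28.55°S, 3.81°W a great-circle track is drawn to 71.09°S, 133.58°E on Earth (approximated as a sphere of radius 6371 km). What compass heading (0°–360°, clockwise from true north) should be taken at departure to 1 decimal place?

166.9°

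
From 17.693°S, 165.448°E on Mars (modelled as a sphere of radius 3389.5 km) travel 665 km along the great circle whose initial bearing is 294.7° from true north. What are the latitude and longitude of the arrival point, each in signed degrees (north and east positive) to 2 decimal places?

Angular distance δ = d/R = 665/3389.5 = 0.19619 rad; initial bearing θ = 5.1435 rad.
sin φ₂ = sin φ₁ cos δ + cos φ₁ sin δ cos θ = (-0.3039)(0.9808) + (0.9527)(0.1949)(0.4179) = -0.2205, so φ₂ = -12.74°.
Δλ = atan2(sin θ sin δ cos φ₁, cos δ − sin φ₁ sin φ₂) = atan2(-0.1687, 0.9138) = -10.461°.
λ₂ = 165.448° − 10.461° = 154.99°.

-12.74°, 154.99°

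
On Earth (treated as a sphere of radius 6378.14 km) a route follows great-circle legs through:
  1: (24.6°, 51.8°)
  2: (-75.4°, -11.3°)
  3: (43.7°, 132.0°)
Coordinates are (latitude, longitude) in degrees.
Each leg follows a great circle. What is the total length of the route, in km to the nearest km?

28048 km

Leg 1→2: central angle 1.8746 rad, distance 11956.4 km.
Leg 2→3: central angle 2.5230 rad, distance 16092.0 km.
Total: 11956.4 + 16092.0 ≈ 28048 km.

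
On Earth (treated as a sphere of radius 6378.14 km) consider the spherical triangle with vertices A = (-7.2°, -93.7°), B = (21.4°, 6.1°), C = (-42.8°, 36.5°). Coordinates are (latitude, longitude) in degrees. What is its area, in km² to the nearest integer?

69472860 km²

Side lengths (central angles): a = 1.2225, b = 1.9657, c = 1.7752 rad; semiperimeter s = 2.4817.
By l'Huilier's theorem, tan(E/4) = √[tan(s/2) tan((s−a)/2) tan((s−b)/2) tan((s−c)/2)], giving spherical excess E = 1.7078 rad.
Area = E·R² = 1.7078 × (6378.14)² ≈ 69472860 km².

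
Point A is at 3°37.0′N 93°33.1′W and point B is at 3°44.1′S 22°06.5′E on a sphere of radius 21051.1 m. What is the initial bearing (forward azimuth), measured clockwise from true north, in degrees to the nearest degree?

Δλ = 115.660° = 2.0186 rad.
y = sin Δλ · cos φ₂ = (0.9014)(0.9979) = 0.8995
x = cos φ₁ sin φ₂ − sin φ₁ cos φ₂ cos Δλ = (0.9980)(-0.0651) − (0.0631)(0.9979)(-0.4330) = -0.0378
θ = atan2(y, x) = 92.40°, so the bearing is 92°.

92°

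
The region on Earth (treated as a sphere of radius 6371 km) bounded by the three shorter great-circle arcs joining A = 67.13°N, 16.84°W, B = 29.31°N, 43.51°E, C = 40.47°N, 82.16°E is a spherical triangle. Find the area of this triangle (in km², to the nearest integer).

Side lengths (central angles): a = 0.5812, b = 0.9863, c = 0.9037 rad; semiperimeter s = 1.2356.
By l'Huilier's theorem, tan(E/4) = √[tan(s/2) tan((s−a)/2) tan((s−b)/2) tan((s−c)/2)], giving spherical excess E = 0.2841 rad.
Area = E·R² = 0.2841 × (6371)² ≈ 11531639 km².

11531639 km²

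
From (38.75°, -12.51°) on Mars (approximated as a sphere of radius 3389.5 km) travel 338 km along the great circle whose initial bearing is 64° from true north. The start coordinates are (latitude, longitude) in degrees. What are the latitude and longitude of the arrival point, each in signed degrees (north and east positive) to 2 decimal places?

41.06°, -5.69°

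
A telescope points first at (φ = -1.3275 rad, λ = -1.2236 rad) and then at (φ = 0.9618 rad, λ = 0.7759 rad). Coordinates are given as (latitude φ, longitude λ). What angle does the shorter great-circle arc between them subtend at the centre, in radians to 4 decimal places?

2.5932 rad

In radians: φ₁ = -1.3275, φ₂ = 0.9618, Δλ = 114.563° = 1.9995 rad.
cos c = sin φ₁ sin φ₂ + cos φ₁ cos φ₂ cos Δλ = (-0.9705)(0.8202) + (0.2409)(0.5720)(-0.4157) = -0.85335,
so c = arccos(-0.85335) = 2.59318 rad.
So the angular separation is 2.5932 rad.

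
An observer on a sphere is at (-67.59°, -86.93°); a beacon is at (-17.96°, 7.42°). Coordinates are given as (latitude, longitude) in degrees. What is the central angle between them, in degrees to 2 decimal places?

75.07°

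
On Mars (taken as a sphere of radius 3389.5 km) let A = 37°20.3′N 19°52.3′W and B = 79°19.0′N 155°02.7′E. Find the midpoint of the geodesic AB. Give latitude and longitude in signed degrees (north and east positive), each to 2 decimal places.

68.98°, -18.33°

Central angle δ = 1.1049 rad. Interpolating on the sphere with fraction f = 0.5:
P = [sin((1−f)δ)·A + sin(fδ)·B] / sin δ = 0.5874·A + 0.5874·B in Cartesian coordinates,
giving P = (0.3405, -0.1128, 0.9335), i.e. latitude 68.98°, longitude -18.33°.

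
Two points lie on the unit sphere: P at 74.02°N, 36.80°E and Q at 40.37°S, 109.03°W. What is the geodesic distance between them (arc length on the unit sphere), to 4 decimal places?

2.4918

With latitudes φ₁ = 74.020°, φ₂ = -40.370° and longitude difference Δλ = -145.830°:
cos c = sin φ₁ sin φ₂ + cos φ₁ cos φ₂ cos Δλ = (0.9614)(-0.6477) + (0.2753)(0.7619)(-0.8274) = -0.79623,
so c = arccos(-0.79623) = 2.49184 rad.
On the unit sphere the arc length equals the central angle: 2.4918.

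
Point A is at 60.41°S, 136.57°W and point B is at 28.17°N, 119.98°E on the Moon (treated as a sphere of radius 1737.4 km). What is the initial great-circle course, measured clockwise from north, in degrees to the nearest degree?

With φ₁ = -1.0544, φ₂ = 0.4917, Δλ = -1.8055 rad, the forward-azimuth formula gives
θ = atan2( sin Δλ cos φ₂ , cos φ₁ sin φ₂ − sin φ₁ cos φ₂ cos Δλ ) = atan2(-0.8574, 0.0548) = -86.34°.
Adding 360° brings this into [0°, 360°): 274°.

274°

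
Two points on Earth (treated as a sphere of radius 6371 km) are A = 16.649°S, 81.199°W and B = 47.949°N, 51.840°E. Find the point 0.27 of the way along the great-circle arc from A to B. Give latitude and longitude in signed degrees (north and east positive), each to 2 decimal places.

Central angle δ = 2.2793 rad. Interpolating on the sphere with fraction f = 0.27:
P = [sin((1−f)δ)·A + sin(fδ)·B] / sin δ = 1.3113·A + 0.7603·B in Cartesian coordinates,
giving P = (0.5068, -0.8411, 0.1889), i.e. latitude 10.89°, longitude -58.93°.

10.89°, -58.93°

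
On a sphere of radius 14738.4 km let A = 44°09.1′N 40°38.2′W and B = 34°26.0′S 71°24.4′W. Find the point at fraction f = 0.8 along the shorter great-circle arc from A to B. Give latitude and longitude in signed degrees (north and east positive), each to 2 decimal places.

-18.76°, -64.97°

The central angle between A and B is δ = 1.4559 rad.
With f = 0.8, the slerp weights are sin((1−f)δ)/sin δ = 0.2890 and sin(fδ)/sin δ = 0.9248.
Weighted sum of the unit vectors: (0.2890)·(0.5445,-0.4673,0.6966) + (0.9248)·(0.2630,-0.7817,-0.5654) = (0.4006, -0.8580, -0.3216).
Converting back: φ = atan2(z, √(x²+y²)) = -18.76°, λ = atan2(y, x) = -64.97°.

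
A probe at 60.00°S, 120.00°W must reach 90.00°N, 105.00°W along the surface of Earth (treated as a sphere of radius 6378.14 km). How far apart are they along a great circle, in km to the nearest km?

In radians: φ₁ = -1.0472, φ₂ = 1.5708, Δλ = 15.000° = 0.2618 rad.
cos c = sin φ₁ sin φ₂ + cos φ₁ cos φ₂ cos Δλ = (-0.8660)(1.0000) + (0.5000)(0.0000)(0.9659) = -0.86603,
so c = arccos(-0.86603) = 2.61799 rad.
Distance = R·c = 6378.14 × 2.6180 ≈ 16698 km.

16698 km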